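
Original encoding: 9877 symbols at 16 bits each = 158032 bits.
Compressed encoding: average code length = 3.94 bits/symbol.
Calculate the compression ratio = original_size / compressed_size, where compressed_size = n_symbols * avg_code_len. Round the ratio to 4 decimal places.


original_size = n_symbols * orig_bits = 9877 * 16 = 158032 bits
compressed_size = n_symbols * avg_code_len = 9877 * 3.94 = 38915.38 bits
ratio = original_size / compressed_size = 158032 / 38915.38 = 4.0609

Compression ratio = 4.0609


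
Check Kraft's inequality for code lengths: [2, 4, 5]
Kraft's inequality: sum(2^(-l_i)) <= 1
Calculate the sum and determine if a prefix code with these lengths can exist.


Sum = 2^(-2) + 2^(-4) + 2^(-5)
    = 0.25 + 0.0625 + 0.03125
    = 11/32 = 0.34375
Since 0.34375 <= 1, Kraft's inequality IS satisfied.
A prefix code with these lengths CAN exist.

Kraft sum = 0.34375. Satisfied.


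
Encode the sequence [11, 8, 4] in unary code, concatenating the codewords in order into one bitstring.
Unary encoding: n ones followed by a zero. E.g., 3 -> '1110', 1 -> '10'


Encode each number as n ones followed by a terminating 0:
  11 -> 111111111110 (12 bits)
  8 -> 111111110 (9 bits)
  4 -> 11110 (5 bits)
Total length = 12 + 9 + 5 = 26 bits.

Unary([11, 8, 4]) = 11111111111011111111011110 (26 bits)


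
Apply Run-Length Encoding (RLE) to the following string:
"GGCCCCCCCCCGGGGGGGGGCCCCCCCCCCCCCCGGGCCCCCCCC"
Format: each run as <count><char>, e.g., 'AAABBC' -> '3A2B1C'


Scanning runs left to right:
  i=0: run of 'G' x 2 -> '2G'
  i=2: run of 'C' x 9 -> '9C'
  i=11: run of 'G' x 9 -> '9G'
  i=20: run of 'C' x 14 -> '14C'
  i=34: run of 'G' x 3 -> '3G'
  i=37: run of 'C' x 8 -> '8C'

RLE = 2G9C9G14C3G8C


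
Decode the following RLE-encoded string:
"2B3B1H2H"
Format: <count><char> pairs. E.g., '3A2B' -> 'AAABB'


Expanding each <count><char> pair:
  2B -> 'BB'
  3B -> 'BBB'
  1H -> 'H'
  2H -> 'HH'

Decoded = BBBBBHHH


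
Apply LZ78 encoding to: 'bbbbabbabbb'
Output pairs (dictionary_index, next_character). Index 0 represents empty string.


LZ78 encoding steps:
Dictionary: {0: ''}
Step 1: w='' (idx 0), next='b' -> output (0, 'b'), add 'b' as idx 1
Step 2: w='b' (idx 1), next='b' -> output (1, 'b'), add 'bb' as idx 2
Step 3: w='b' (idx 1), next='a' -> output (1, 'a'), add 'ba' as idx 3
Step 4: w='bb' (idx 2), next='a' -> output (2, 'a'), add 'bba' as idx 4
Step 5: w='bb' (idx 2), next='b' -> output (2, 'b'), add 'bbb' as idx 5


Encoded: [(0, 'b'), (1, 'b'), (1, 'a'), (2, 'a'), (2, 'b')]


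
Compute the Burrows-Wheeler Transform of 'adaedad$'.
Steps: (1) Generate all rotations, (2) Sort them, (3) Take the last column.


Rotations (sorted):
  0: $adaedad -> last char: d
  1: ad$adaed -> last char: d
  2: adaedad$ -> last char: $
  3: aedad$ad -> last char: d
  4: d$adaeda -> last char: a
  5: dad$adae -> last char: e
  6: daedad$a -> last char: a
  7: edad$ada -> last char: a


BWT = dd$daeaa


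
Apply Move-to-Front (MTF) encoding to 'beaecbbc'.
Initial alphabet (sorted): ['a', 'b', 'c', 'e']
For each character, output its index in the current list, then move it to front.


MTF encoding:
'b': index 1 in ['a', 'b', 'c', 'e'] -> ['b', 'a', 'c', 'e']
'e': index 3 in ['b', 'a', 'c', 'e'] -> ['e', 'b', 'a', 'c']
'a': index 2 in ['e', 'b', 'a', 'c'] -> ['a', 'e', 'b', 'c']
'e': index 1 in ['a', 'e', 'b', 'c'] -> ['e', 'a', 'b', 'c']
'c': index 3 in ['e', 'a', 'b', 'c'] -> ['c', 'e', 'a', 'b']
'b': index 3 in ['c', 'e', 'a', 'b'] -> ['b', 'c', 'e', 'a']
'b': index 0 in ['b', 'c', 'e', 'a'] -> ['b', 'c', 'e', 'a']
'c': index 1 in ['b', 'c', 'e', 'a'] -> ['c', 'b', 'e', 'a']


Output: [1, 3, 2, 1, 3, 3, 0, 1]


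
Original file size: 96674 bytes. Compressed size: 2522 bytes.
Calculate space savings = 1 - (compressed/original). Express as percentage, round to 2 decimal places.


ratio = compressed/original = 2522/96674 = 0.026088
savings = 1 - ratio = 1 - 0.026088 = 0.973912
as a percentage: 0.973912 * 100 = 97.39%

Space savings = 1 - 2522/96674 = 97.39%


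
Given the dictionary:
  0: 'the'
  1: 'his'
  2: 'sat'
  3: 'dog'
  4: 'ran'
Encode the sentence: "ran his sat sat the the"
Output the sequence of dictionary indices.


Look up each word in the dictionary:
  'ran' -> 4
  'his' -> 1
  'sat' -> 2
  'sat' -> 2
  'the' -> 0
  'the' -> 0

Encoded: [4, 1, 2, 2, 0, 0]


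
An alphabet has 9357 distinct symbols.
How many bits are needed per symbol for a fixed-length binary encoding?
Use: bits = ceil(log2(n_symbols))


log2(9357) = 13.1918
Bracket: 2^13 = 8192 < 9357 <= 2^14 = 16384
So ceil(log2(9357)) = 14

bits = ceil(log2(9357)) = ceil(13.1918) = 14 bits


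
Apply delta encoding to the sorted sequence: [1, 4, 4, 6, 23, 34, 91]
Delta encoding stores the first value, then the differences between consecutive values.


First value: 1
Deltas:
  4 - 1 = 3
  4 - 4 = 0
  6 - 4 = 2
  23 - 6 = 17
  34 - 23 = 11
  91 - 34 = 57


Delta encoded: [1, 3, 0, 2, 17, 11, 57]


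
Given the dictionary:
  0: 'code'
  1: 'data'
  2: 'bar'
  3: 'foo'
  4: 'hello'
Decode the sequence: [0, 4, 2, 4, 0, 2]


Look up each index in the dictionary:
  0 -> 'code'
  4 -> 'hello'
  2 -> 'bar'
  4 -> 'hello'
  0 -> 'code'
  2 -> 'bar'

Decoded: "code hello bar hello code bar"


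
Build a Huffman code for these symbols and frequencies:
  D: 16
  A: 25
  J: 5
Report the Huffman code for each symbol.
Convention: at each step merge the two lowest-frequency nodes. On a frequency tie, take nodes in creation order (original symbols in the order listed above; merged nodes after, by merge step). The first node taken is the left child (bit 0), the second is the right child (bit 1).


Huffman tree construction:
Step 1: Merge J(5) + D(16) = 21
Step 2: Merge (J+D)(21) + A(25) = 46
Read each symbol's code off the tree from the root (left child = 0, right child = 1).

Codes:
  D: 01 (length 2)
  A: 1 (length 1)
  J: 00 (length 2)
Average code length: 67/46 = 1.4565 bits/symbol


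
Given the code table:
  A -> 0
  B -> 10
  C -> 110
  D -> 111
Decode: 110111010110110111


Decoding:
110 -> C
111 -> D
0 -> A
10 -> B
110 -> C
110 -> C
111 -> D


Result: CDABCCD


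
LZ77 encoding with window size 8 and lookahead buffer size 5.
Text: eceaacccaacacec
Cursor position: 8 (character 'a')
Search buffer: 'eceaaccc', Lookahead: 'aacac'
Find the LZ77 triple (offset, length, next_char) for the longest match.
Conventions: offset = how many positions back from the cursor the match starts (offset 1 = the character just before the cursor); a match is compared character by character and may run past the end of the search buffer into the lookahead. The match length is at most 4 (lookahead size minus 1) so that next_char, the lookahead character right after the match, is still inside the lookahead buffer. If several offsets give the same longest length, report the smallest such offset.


Try each offset into the search buffer:
  offset=1 (pos 7, char 'c'): match length 0
  offset=2 (pos 6, char 'c'): match length 0
  offset=3 (pos 5, char 'c'): match length 0
  offset=4 (pos 4, char 'a'): match length 1
  offset=5 (pos 3, char 'a'): match length 3
  offset=6 (pos 2, char 'e'): match length 0
  offset=7 (pos 1, char 'c'): match length 0
  offset=8 (pos 0, char 'e'): match length 0
Longest match has length 3 at offset 5.
next_char = character at position 8 + 3 = 11 -> 'a'

Best match: offset=5, length=3 (matching 'aac' starting at position 3)
LZ77 triple: (5, 3, 'a')


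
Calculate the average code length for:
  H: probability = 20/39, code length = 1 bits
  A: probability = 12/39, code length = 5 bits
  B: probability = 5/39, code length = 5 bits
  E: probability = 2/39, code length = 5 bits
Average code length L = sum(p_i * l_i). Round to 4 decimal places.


Weighted contributions p_i * l_i:
  H: (20/39) * 1 = 20/39
  A: (12/39) * 5 = 60/39
  B: (5/39) * 5 = 25/39
  E: (2/39) * 5 = 10/39
Sum = (20 + 60 + 25 + 10)/39 = 115/39

L = 115/39 = 2.9487 bits/symbol


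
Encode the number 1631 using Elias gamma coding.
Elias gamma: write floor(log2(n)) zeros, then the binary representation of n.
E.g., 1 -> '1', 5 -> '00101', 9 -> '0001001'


num_bits = floor(log2(1631)) + 1 = 11
leading_zeros = num_bits - 1 = 10
binary(1631) = 11001011111

Elias gamma(1631) = '0000000000' + '11001011111' = 000000000011001011111 (21 bits)


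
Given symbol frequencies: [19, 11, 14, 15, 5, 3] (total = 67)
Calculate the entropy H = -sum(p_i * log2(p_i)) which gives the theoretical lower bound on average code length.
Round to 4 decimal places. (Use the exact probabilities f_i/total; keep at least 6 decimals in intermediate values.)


Per-symbol terms -p_i * log2(p_i) with p_i = f_i/67:
  p = 19/67 = 0.283582: log2(p) = -1.818162, -p*log2(p) = 0.515598
  p = 11/67 = 0.164179: log2(p) = -2.606658, -p*log2(p) = 0.427959
  p = 14/67 = 0.208955: log2(p) = -2.258734, -p*log2(p) = 0.471974
  p = 15/67 = 0.223881: log2(p) = -2.159199, -p*log2(p) = 0.483403
  p = 5/67 = 0.074627: log2(p) = -3.744161, -p*log2(p) = 0.279415
  p = 3/67 = 0.044776: log2(p) = -4.481127, -p*log2(p) = 0.200647
H = 0.515598 + 0.427959 + 0.471974 + 0.483403 + 0.279415 + 0.200647 = 2.378996

H = 2.379 bits/symbol


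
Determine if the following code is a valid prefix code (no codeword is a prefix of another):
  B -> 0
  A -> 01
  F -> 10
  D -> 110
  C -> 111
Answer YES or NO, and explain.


Checking each pair (does one codeword prefix another?):
  B='0' vs A='01': prefix -- VIOLATION

NO -- this is NOT a valid prefix code. B (0) is a prefix of A (01).


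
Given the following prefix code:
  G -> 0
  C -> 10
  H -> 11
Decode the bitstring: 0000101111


Decoding step by step:
Bits 0 -> G
Bits 0 -> G
Bits 0 -> G
Bits 0 -> G
Bits 10 -> C
Bits 11 -> H
Bits 11 -> H


Decoded message: GGGGCHH


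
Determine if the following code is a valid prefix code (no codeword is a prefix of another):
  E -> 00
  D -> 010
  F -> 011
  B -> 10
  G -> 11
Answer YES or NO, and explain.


Checking each pair (does one codeword prefix another?):
  E='00' vs D='010': no prefix
  E='00' vs F='011': no prefix
  E='00' vs B='10': no prefix
  E='00' vs G='11': no prefix
  D='010' vs E='00': no prefix
  D='010' vs F='011': no prefix
  D='010' vs B='10': no prefix
  D='010' vs G='11': no prefix
  F='011' vs E='00': no prefix
  F='011' vs D='010': no prefix
  F='011' vs B='10': no prefix
  F='011' vs G='11': no prefix
  B='10' vs E='00': no prefix
  B='10' vs D='010': no prefix
  B='10' vs F='011': no prefix
  B='10' vs G='11': no prefix
  G='11' vs E='00': no prefix
  G='11' vs D='010': no prefix
  G='11' vs F='011': no prefix
  G='11' vs B='10': no prefix
No violation found over all pairs.

YES -- this is a valid prefix code. No codeword is a prefix of any other codeword.


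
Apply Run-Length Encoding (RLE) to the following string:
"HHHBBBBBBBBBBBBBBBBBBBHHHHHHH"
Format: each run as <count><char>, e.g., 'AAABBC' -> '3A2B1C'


Scanning runs left to right:
  i=0: run of 'H' x 3 -> '3H'
  i=3: run of 'B' x 19 -> '19B'
  i=22: run of 'H' x 7 -> '7H'

RLE = 3H19B7H


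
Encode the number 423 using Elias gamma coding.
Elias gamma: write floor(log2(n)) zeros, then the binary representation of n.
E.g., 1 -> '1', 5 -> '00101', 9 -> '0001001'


num_bits = floor(log2(423)) + 1 = 9
leading_zeros = num_bits - 1 = 8
binary(423) = 110100111

Elias gamma(423) = '00000000' + '110100111' = 00000000110100111 (17 bits)


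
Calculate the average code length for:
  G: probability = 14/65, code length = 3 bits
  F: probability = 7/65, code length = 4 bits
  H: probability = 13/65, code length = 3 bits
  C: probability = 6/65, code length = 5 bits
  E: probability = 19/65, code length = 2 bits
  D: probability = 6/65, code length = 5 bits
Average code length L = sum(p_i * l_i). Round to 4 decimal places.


Weighted contributions p_i * l_i:
  G: (14/65) * 3 = 42/65
  F: (7/65) * 4 = 28/65
  H: (13/65) * 3 = 39/65
  C: (6/65) * 5 = 30/65
  E: (19/65) * 2 = 38/65
  D: (6/65) * 5 = 30/65
Sum = (42 + 28 + 39 + 30 + 38 + 30)/65 = 207/65

L = 207/65 = 3.1846 bits/symbol


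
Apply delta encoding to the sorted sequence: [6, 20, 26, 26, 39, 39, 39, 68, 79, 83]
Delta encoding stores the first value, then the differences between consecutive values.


First value: 6
Deltas:
  20 - 6 = 14
  26 - 20 = 6
  26 - 26 = 0
  39 - 26 = 13
  39 - 39 = 0
  39 - 39 = 0
  68 - 39 = 29
  79 - 68 = 11
  83 - 79 = 4


Delta encoded: [6, 14, 6, 0, 13, 0, 0, 29, 11, 4]


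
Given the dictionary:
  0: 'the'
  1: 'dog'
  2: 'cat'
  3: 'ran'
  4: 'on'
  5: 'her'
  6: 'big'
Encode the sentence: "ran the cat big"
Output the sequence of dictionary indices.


Look up each word in the dictionary:
  'ran' -> 3
  'the' -> 0
  'cat' -> 2
  'big' -> 6

Encoded: [3, 0, 2, 6]


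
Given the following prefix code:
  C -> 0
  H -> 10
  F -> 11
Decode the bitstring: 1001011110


Decoding step by step:
Bits 10 -> H
Bits 0 -> C
Bits 10 -> H
Bits 11 -> F
Bits 11 -> F
Bits 0 -> C


Decoded message: HCHFFC


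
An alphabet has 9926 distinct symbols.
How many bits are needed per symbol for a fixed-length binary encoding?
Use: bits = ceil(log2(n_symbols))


log2(9926) = 13.277
Bracket: 2^13 = 8192 < 9926 <= 2^14 = 16384
So ceil(log2(9926)) = 14

bits = ceil(log2(9926)) = ceil(13.277) = 14 bits


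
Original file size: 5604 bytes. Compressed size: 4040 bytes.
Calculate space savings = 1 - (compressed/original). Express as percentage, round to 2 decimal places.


ratio = compressed/original = 4040/5604 = 0.720914
savings = 1 - ratio = 1 - 0.720914 = 0.279086
as a percentage: 0.279086 * 100 = 27.91%

Space savings = 1 - 4040/5604 = 27.91%


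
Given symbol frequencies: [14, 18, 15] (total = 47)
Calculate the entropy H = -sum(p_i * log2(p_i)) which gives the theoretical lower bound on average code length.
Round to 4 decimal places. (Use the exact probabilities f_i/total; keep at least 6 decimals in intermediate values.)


Per-symbol terms -p_i * log2(p_i) with p_i = f_i/47:
  p = 14/47 = 0.297872: log2(p) = -1.747234, -p*log2(p) = 0.520453
  p = 18/47 = 0.382979: log2(p) = -1.384664, -p*log2(p) = 0.530297
  p = 15/47 = 0.319149: log2(p) = -1.647698, -p*log2(p) = 0.525861
H = 0.520453 + 0.530297 + 0.525861 = 1.576611

H = 1.5766 bits/symbol


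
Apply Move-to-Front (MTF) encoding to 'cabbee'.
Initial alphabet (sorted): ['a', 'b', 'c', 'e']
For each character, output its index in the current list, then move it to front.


MTF encoding:
'c': index 2 in ['a', 'b', 'c', 'e'] -> ['c', 'a', 'b', 'e']
'a': index 1 in ['c', 'a', 'b', 'e'] -> ['a', 'c', 'b', 'e']
'b': index 2 in ['a', 'c', 'b', 'e'] -> ['b', 'a', 'c', 'e']
'b': index 0 in ['b', 'a', 'c', 'e'] -> ['b', 'a', 'c', 'e']
'e': index 3 in ['b', 'a', 'c', 'e'] -> ['e', 'b', 'a', 'c']
'e': index 0 in ['e', 'b', 'a', 'c'] -> ['e', 'b', 'a', 'c']


Output: [2, 1, 2, 0, 3, 0]


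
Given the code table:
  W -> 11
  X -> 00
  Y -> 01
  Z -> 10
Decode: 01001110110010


Decoding:
01 -> Y
00 -> X
11 -> W
10 -> Z
11 -> W
00 -> X
10 -> Z


Result: YXWZWXZ


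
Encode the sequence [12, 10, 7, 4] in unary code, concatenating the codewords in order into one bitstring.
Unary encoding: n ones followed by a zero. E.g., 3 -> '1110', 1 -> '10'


Encode each number as n ones followed by a terminating 0:
  12 -> 1111111111110 (13 bits)
  10 -> 11111111110 (11 bits)
  7 -> 11111110 (8 bits)
  4 -> 11110 (5 bits)
Total length = 13 + 11 + 8 + 5 = 37 bits.

Unary([12, 10, 7, 4]) = 1111111111110111111111101111111011110 (37 bits)


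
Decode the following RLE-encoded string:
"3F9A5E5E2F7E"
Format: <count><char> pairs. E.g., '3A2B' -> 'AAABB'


Expanding each <count><char> pair:
  3F -> 'FFF'
  9A -> 'AAAAAAAAA'
  5E -> 'EEEEE'
  5E -> 'EEEEE'
  2F -> 'FF'
  7E -> 'EEEEEEE'

Decoded = FFFAAAAAAAAAEEEEEEEEEEFFEEEEEEE


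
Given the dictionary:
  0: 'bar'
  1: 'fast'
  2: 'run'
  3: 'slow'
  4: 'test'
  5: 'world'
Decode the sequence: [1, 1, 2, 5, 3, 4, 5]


Look up each index in the dictionary:
  1 -> 'fast'
  1 -> 'fast'
  2 -> 'run'
  5 -> 'world'
  3 -> 'slow'
  4 -> 'test'
  5 -> 'world'

Decoded: "fast fast run world slow test world"


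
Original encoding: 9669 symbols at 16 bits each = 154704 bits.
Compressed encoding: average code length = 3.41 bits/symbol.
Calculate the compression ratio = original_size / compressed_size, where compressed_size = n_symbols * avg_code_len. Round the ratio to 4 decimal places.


original_size = n_symbols * orig_bits = 9669 * 16 = 154704 bits
compressed_size = n_symbols * avg_code_len = 9669 * 3.41 = 32971.29 bits
ratio = original_size / compressed_size = 154704 / 32971.29 = 4.6921

Compression ratio = 4.6921


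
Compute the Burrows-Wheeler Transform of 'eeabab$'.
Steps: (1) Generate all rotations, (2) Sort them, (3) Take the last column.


Rotations (sorted):
  0: $eeabab -> last char: b
  1: ab$eeab -> last char: b
  2: abab$ee -> last char: e
  3: b$eeaba -> last char: a
  4: bab$eea -> last char: a
  5: eabab$e -> last char: e
  6: eeabab$ -> last char: $


BWT = bbeaae$


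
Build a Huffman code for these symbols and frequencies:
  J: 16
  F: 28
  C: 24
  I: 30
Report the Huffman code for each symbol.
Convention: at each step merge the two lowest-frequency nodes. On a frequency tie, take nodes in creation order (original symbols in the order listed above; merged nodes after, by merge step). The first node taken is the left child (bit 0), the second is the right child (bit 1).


Huffman tree construction:
Step 1: Merge J(16) + C(24) = 40
Step 2: Merge F(28) + I(30) = 58
Step 3: Merge (J+C)(40) + (F+I)(58) = 98
Read each symbol's code off the tree from the root (left child = 0, right child = 1).

Codes:
  J: 00 (length 2)
  F: 10 (length 2)
  C: 01 (length 2)
  I: 11 (length 2)
Average code length: 196/98 = 2.0000 bits/symbol


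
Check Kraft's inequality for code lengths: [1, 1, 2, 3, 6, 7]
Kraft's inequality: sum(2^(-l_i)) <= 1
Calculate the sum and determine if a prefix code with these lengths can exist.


Sum = 2^(-1) + 2^(-1) + 2^(-2) + 2^(-3) + 2^(-6) + 2^(-7)
    = 0.5 + 0.5 + 0.25 + 0.125 + 0.015625 + 0.0078125
    = 179/128 = 1.3984375
Since 1.3984375 > 1, Kraft's inequality is NOT satisfied.
A prefix code with these lengths CANNOT exist.

Kraft sum = 1.3984375. Not satisfied.


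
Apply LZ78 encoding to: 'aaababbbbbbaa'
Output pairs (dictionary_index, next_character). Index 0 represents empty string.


LZ78 encoding steps:
Dictionary: {0: ''}
Step 1: w='' (idx 0), next='a' -> output (0, 'a'), add 'a' as idx 1
Step 2: w='a' (idx 1), next='a' -> output (1, 'a'), add 'aa' as idx 2
Step 3: w='' (idx 0), next='b' -> output (0, 'b'), add 'b' as idx 3
Step 4: w='a' (idx 1), next='b' -> output (1, 'b'), add 'ab' as idx 4
Step 5: w='b' (idx 3), next='b' -> output (3, 'b'), add 'bb' as idx 5
Step 6: w='bb' (idx 5), next='b' -> output (5, 'b'), add 'bbb' as idx 6
Step 7: w='aa' (idx 2), end of input -> output (2, '')


Encoded: [(0, 'a'), (1, 'a'), (0, 'b'), (1, 'b'), (3, 'b'), (5, 'b'), (2, '')]


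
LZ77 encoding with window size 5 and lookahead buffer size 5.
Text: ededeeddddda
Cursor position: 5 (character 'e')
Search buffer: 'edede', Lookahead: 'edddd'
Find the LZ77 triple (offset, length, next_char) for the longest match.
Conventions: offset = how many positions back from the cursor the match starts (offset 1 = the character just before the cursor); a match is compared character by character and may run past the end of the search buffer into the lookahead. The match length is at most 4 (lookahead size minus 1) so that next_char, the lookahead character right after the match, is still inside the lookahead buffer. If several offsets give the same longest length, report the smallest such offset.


Try each offset into the search buffer:
  offset=1 (pos 4, char 'e'): match length 1
  offset=2 (pos 3, char 'd'): match length 0
  offset=3 (pos 2, char 'e'): match length 2
  offset=4 (pos 1, char 'd'): match length 0
  offset=5 (pos 0, char 'e'): match length 2
Longest match has length 2, found at offsets 3, 5; take the smallest, offset 3.
next_char = character at position 5 + 2 = 7 -> 'd'

Best match: offset=3, length=2 (matching 'ed' starting at position 2)
LZ77 triple: (3, 2, 'd')


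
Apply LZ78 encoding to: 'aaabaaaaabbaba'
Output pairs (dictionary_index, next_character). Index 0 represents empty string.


LZ78 encoding steps:
Dictionary: {0: ''}
Step 1: w='' (idx 0), next='a' -> output (0, 'a'), add 'a' as idx 1
Step 2: w='a' (idx 1), next='a' -> output (1, 'a'), add 'aa' as idx 2
Step 3: w='' (idx 0), next='b' -> output (0, 'b'), add 'b' as idx 3
Step 4: w='aa' (idx 2), next='a' -> output (2, 'a'), add 'aaa' as idx 4
Step 5: w='aa' (idx 2), next='b' -> output (2, 'b'), add 'aab' as idx 5
Step 6: w='b' (idx 3), next='a' -> output (3, 'a'), add 'ba' as idx 6
Step 7: w='ba' (idx 6), end of input -> output (6, '')


Encoded: [(0, 'a'), (1, 'a'), (0, 'b'), (2, 'a'), (2, 'b'), (3, 'a'), (6, '')]


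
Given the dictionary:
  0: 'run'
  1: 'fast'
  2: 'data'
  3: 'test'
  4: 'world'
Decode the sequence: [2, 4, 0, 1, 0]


Look up each index in the dictionary:
  2 -> 'data'
  4 -> 'world'
  0 -> 'run'
  1 -> 'fast'
  0 -> 'run'

Decoded: "data world run fast run"


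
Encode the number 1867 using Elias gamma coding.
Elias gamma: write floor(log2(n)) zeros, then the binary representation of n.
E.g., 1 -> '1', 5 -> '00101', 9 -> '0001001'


num_bits = floor(log2(1867)) + 1 = 11
leading_zeros = num_bits - 1 = 10
binary(1867) = 11101001011

Elias gamma(1867) = '0000000000' + '11101001011' = 000000000011101001011 (21 bits)


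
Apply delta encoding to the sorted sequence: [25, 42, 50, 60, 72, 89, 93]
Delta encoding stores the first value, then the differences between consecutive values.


First value: 25
Deltas:
  42 - 25 = 17
  50 - 42 = 8
  60 - 50 = 10
  72 - 60 = 12
  89 - 72 = 17
  93 - 89 = 4


Delta encoded: [25, 17, 8, 10, 12, 17, 4]


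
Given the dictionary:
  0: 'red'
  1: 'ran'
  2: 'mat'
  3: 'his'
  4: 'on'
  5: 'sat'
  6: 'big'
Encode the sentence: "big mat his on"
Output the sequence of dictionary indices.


Look up each word in the dictionary:
  'big' -> 6
  'mat' -> 2
  'his' -> 3
  'on' -> 4

Encoded: [6, 2, 3, 4]


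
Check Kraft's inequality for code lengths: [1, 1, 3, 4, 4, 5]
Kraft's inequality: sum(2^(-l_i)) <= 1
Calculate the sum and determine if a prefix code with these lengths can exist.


Sum = 2^(-1) + 2^(-1) + 2^(-3) + 2^(-4) + 2^(-4) + 2^(-5)
    = 0.5 + 0.5 + 0.125 + 0.0625 + 0.0625 + 0.03125
    = 41/32 = 1.28125
Since 1.28125 > 1, Kraft's inequality is NOT satisfied.
A prefix code with these lengths CANNOT exist.

Kraft sum = 1.28125. Not satisfied.


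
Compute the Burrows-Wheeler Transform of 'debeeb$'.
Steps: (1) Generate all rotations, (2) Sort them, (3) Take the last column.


Rotations (sorted):
  0: $debeeb -> last char: b
  1: b$debee -> last char: e
  2: beeb$de -> last char: e
  3: debeeb$ -> last char: $
  4: eb$debe -> last char: e
  5: ebeeb$d -> last char: d
  6: eeb$deb -> last char: b


BWT = bee$edb


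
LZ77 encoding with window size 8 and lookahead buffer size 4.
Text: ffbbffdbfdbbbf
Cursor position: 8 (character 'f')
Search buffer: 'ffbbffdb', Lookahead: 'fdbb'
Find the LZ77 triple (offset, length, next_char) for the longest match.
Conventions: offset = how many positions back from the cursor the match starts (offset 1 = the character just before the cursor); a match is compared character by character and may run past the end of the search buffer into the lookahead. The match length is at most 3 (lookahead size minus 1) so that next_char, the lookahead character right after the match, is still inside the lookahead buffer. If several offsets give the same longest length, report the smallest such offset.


Try each offset into the search buffer:
  offset=1 (pos 7, char 'b'): match length 0
  offset=2 (pos 6, char 'd'): match length 0
  offset=3 (pos 5, char 'f'): match length 3
  offset=4 (pos 4, char 'f'): match length 1
  offset=5 (pos 3, char 'b'): match length 0
  offset=6 (pos 2, char 'b'): match length 0
  offset=7 (pos 1, char 'f'): match length 1
  offset=8 (pos 0, char 'f'): match length 1
Longest match has length 3 at offset 3.
next_char = character at position 8 + 3 = 11 -> 'b'

Best match: offset=3, length=3 (matching 'fdb' starting at position 5)
LZ77 triple: (3, 3, 'b')


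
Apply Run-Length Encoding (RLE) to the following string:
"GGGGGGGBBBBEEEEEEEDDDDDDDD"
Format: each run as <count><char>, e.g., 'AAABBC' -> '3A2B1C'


Scanning runs left to right:
  i=0: run of 'G' x 7 -> '7G'
  i=7: run of 'B' x 4 -> '4B'
  i=11: run of 'E' x 7 -> '7E'
  i=18: run of 'D' x 8 -> '8D'

RLE = 7G4B7E8D


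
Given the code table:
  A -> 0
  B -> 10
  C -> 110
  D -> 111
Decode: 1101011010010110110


Decoding:
110 -> C
10 -> B
110 -> C
10 -> B
0 -> A
10 -> B
110 -> C
110 -> C


Result: CBCBABCC


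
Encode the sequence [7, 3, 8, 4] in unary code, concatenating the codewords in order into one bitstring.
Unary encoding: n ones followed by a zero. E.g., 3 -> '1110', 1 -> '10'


Encode each number as n ones followed by a terminating 0:
  7 -> 11111110 (8 bits)
  3 -> 1110 (4 bits)
  8 -> 111111110 (9 bits)
  4 -> 11110 (5 bits)
Total length = 8 + 4 + 9 + 5 = 26 bits.

Unary([7, 3, 8, 4]) = 11111110111011111111011110 (26 bits)


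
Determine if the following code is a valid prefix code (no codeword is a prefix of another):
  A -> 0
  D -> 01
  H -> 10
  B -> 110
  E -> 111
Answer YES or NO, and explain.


Checking each pair (does one codeword prefix another?):
  A='0' vs D='01': prefix -- VIOLATION

NO -- this is NOT a valid prefix code. A (0) is a prefix of D (01).


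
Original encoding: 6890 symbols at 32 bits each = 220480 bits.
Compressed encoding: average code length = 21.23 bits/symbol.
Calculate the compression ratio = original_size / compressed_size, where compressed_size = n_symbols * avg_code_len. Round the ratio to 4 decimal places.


original_size = n_symbols * orig_bits = 6890 * 32 = 220480 bits
compressed_size = n_symbols * avg_code_len = 6890 * 21.23 = 146274.7 bits
ratio = original_size / compressed_size = 220480 / 146274.7 = 1.5073

Compression ratio = 1.5073


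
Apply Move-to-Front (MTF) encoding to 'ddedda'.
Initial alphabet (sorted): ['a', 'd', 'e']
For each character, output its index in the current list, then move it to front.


MTF encoding:
'd': index 1 in ['a', 'd', 'e'] -> ['d', 'a', 'e']
'd': index 0 in ['d', 'a', 'e'] -> ['d', 'a', 'e']
'e': index 2 in ['d', 'a', 'e'] -> ['e', 'd', 'a']
'd': index 1 in ['e', 'd', 'a'] -> ['d', 'e', 'a']
'd': index 0 in ['d', 'e', 'a'] -> ['d', 'e', 'a']
'a': index 2 in ['d', 'e', 'a'] -> ['a', 'd', 'e']


Output: [1, 0, 2, 1, 0, 2]


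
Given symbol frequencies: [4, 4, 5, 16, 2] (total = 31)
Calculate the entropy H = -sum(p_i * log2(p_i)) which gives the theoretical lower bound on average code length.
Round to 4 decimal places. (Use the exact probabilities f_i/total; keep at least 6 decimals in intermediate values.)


Per-symbol terms -p_i * log2(p_i) with p_i = f_i/31:
  p = 4/31 = 0.129032: log2(p) = -2.954196, -p*log2(p) = 0.381187
  p = 4/31 = 0.129032: log2(p) = -2.954196, -p*log2(p) = 0.381187
  p = 5/31 = 0.161290: log2(p) = -2.632268, -p*log2(p) = 0.424559
  p = 16/31 = 0.516129: log2(p) = -0.954196, -p*log2(p) = 0.492488
  p = 2/31 = 0.064516: log2(p) = -3.954196, -p*log2(p) = 0.255109
H = 0.381187 + 0.381187 + 0.424559 + 0.492488 + 0.255109 = 1.934530

H = 1.9345 bits/symbol


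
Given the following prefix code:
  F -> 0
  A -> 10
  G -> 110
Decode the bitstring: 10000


Decoding step by step:
Bits 10 -> A
Bits 0 -> F
Bits 0 -> F
Bits 0 -> F


Decoded message: AFFF


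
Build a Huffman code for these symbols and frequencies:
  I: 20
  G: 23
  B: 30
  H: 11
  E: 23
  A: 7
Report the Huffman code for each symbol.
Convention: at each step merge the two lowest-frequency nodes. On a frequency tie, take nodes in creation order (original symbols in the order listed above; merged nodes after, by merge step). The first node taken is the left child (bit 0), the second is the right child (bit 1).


Huffman tree construction:
Step 1: Merge A(7) + H(11) = 18
Step 2: Merge (A+H)(18) + I(20) = 38
Step 3: Merge G(23) + E(23) = 46
Step 4: Merge B(30) + ((A+H)+I)(38) = 68
Step 5: Merge (G+E)(46) + (B+((A+H)+I))(68) = 114
Read each symbol's code off the tree from the root (left child = 0, right child = 1).

Codes:
  I: 111 (length 3)
  G: 00 (length 2)
  B: 10 (length 2)
  H: 1101 (length 4)
  E: 01 (length 2)
  A: 1100 (length 4)
Average code length: 284/114 = 2.4912 bits/symbol


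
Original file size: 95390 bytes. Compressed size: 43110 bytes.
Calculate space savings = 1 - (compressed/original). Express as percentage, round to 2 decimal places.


ratio = compressed/original = 43110/95390 = 0.451934
savings = 1 - ratio = 1 - 0.451934 = 0.548066
as a percentage: 0.548066 * 100 = 54.81%

Space savings = 1 - 43110/95390 = 54.81%


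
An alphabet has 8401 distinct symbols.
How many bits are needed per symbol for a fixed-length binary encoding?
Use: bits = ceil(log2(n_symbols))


log2(8401) = 13.0363
Bracket: 2^13 = 8192 < 8401 <= 2^14 = 16384
So ceil(log2(8401)) = 14

bits = ceil(log2(8401)) = ceil(13.0363) = 14 bits


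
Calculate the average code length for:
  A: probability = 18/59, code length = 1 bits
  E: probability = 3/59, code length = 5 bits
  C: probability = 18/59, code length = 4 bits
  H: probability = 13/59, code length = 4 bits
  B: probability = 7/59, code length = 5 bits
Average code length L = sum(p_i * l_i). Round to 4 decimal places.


Weighted contributions p_i * l_i:
  A: (18/59) * 1 = 18/59
  E: (3/59) * 5 = 15/59
  C: (18/59) * 4 = 72/59
  H: (13/59) * 4 = 52/59
  B: (7/59) * 5 = 35/59
Sum = (18 + 15 + 72 + 52 + 35)/59 = 192/59

L = 192/59 = 3.2542 bits/symbol


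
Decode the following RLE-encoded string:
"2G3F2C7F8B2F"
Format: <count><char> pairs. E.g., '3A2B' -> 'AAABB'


Expanding each <count><char> pair:
  2G -> 'GG'
  3F -> 'FFF'
  2C -> 'CC'
  7F -> 'FFFFFFF'
  8B -> 'BBBBBBBB'
  2F -> 'FF'

Decoded = GGFFFCCFFFFFFFBBBBBBBBFF


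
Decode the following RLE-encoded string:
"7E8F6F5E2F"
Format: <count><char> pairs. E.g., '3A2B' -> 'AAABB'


Expanding each <count><char> pair:
  7E -> 'EEEEEEE'
  8F -> 'FFFFFFFF'
  6F -> 'FFFFFF'
  5E -> 'EEEEE'
  2F -> 'FF'

Decoded = EEEEEEEFFFFFFFFFFFFFFEEEEEFF


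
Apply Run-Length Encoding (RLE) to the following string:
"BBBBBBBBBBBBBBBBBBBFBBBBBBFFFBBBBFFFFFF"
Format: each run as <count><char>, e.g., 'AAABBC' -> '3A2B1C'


Scanning runs left to right:
  i=0: run of 'B' x 19 -> '19B'
  i=19: run of 'F' x 1 -> '1F'
  i=20: run of 'B' x 6 -> '6B'
  i=26: run of 'F' x 3 -> '3F'
  i=29: run of 'B' x 4 -> '4B'
  i=33: run of 'F' x 6 -> '6F'

RLE = 19B1F6B3F4B6F


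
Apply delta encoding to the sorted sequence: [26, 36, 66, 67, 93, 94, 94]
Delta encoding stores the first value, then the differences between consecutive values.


First value: 26
Deltas:
  36 - 26 = 10
  66 - 36 = 30
  67 - 66 = 1
  93 - 67 = 26
  94 - 93 = 1
  94 - 94 = 0


Delta encoded: [26, 10, 30, 1, 26, 1, 0]


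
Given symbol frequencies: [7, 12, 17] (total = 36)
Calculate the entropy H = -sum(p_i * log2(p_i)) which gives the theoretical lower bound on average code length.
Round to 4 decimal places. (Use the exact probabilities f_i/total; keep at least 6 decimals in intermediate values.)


Per-symbol terms -p_i * log2(p_i) with p_i = f_i/36:
  p = 7/36 = 0.194444: log2(p) = -2.362570, -p*log2(p) = 0.459389
  p = 12/36 = 0.333333: log2(p) = -1.584963, -p*log2(p) = 0.528321
  p = 17/36 = 0.472222: log2(p) = -1.082462, -p*log2(p) = 0.511163
H = 0.459389 + 0.528321 + 0.511163 = 1.498873

H = 1.4989 bits/symbol


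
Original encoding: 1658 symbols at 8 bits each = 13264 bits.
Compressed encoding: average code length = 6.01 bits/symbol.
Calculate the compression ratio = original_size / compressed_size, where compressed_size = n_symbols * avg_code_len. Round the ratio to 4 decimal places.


original_size = n_symbols * orig_bits = 1658 * 8 = 13264 bits
compressed_size = n_symbols * avg_code_len = 1658 * 6.01 = 9964.58 bits
ratio = original_size / compressed_size = 13264 / 9964.58 = 1.3311

Compression ratio = 1.3311


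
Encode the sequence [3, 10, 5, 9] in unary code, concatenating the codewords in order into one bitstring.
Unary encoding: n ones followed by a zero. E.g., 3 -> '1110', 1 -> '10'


Encode each number as n ones followed by a terminating 0:
  3 -> 1110 (4 bits)
  10 -> 11111111110 (11 bits)
  5 -> 111110 (6 bits)
  9 -> 1111111110 (10 bits)
Total length = 4 + 11 + 6 + 10 = 31 bits.

Unary([3, 10, 5, 9]) = 1110111111111101111101111111110 (31 bits)


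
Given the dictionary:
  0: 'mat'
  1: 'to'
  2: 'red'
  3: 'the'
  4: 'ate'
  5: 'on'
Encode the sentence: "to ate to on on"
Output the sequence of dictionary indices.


Look up each word in the dictionary:
  'to' -> 1
  'ate' -> 4
  'to' -> 1
  'on' -> 5
  'on' -> 5

Encoded: [1, 4, 1, 5, 5]


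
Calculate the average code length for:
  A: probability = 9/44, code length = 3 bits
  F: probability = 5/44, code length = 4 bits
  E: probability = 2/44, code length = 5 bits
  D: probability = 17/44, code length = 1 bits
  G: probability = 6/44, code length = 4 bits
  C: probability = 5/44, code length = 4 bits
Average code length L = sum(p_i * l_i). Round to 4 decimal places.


Weighted contributions p_i * l_i:
  A: (9/44) * 3 = 27/44
  F: (5/44) * 4 = 20/44
  E: (2/44) * 5 = 10/44
  D: (17/44) * 1 = 17/44
  G: (6/44) * 4 = 24/44
  C: (5/44) * 4 = 20/44
Sum = (27 + 20 + 10 + 17 + 24 + 20)/44 = 118/44

L = 118/44 = 2.6818 bits/symbol


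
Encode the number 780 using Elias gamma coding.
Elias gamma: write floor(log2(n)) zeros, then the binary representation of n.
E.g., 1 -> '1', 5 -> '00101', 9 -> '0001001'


num_bits = floor(log2(780)) + 1 = 10
leading_zeros = num_bits - 1 = 9
binary(780) = 1100001100

Elias gamma(780) = '000000000' + '1100001100' = 0000000001100001100 (19 bits)


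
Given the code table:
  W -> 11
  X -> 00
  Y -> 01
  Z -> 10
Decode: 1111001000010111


Decoding:
11 -> W
11 -> W
00 -> X
10 -> Z
00 -> X
01 -> Y
01 -> Y
11 -> W


Result: WWXZXYYW


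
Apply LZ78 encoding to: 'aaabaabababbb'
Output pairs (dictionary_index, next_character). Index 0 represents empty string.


LZ78 encoding steps:
Dictionary: {0: ''}
Step 1: w='' (idx 0), next='a' -> output (0, 'a'), add 'a' as idx 1
Step 2: w='a' (idx 1), next='a' -> output (1, 'a'), add 'aa' as idx 2
Step 3: w='' (idx 0), next='b' -> output (0, 'b'), add 'b' as idx 3
Step 4: w='aa' (idx 2), next='b' -> output (2, 'b'), add 'aab' as idx 4
Step 5: w='a' (idx 1), next='b' -> output (1, 'b'), add 'ab' as idx 5
Step 6: w='ab' (idx 5), next='b' -> output (5, 'b'), add 'abb' as idx 6
Step 7: w='b' (idx 3), end of input -> output (3, '')


Encoded: [(0, 'a'), (1, 'a'), (0, 'b'), (2, 'b'), (1, 'b'), (5, 'b'), (3, '')]


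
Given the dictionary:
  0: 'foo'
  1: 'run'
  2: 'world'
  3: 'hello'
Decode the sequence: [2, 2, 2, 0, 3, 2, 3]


Look up each index in the dictionary:
  2 -> 'world'
  2 -> 'world'
  2 -> 'world'
  0 -> 'foo'
  3 -> 'hello'
  2 -> 'world'
  3 -> 'hello'

Decoded: "world world world foo hello world hello"


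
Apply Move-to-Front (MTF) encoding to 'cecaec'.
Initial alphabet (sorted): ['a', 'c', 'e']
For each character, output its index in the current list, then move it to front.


MTF encoding:
'c': index 1 in ['a', 'c', 'e'] -> ['c', 'a', 'e']
'e': index 2 in ['c', 'a', 'e'] -> ['e', 'c', 'a']
'c': index 1 in ['e', 'c', 'a'] -> ['c', 'e', 'a']
'a': index 2 in ['c', 'e', 'a'] -> ['a', 'c', 'e']
'e': index 2 in ['a', 'c', 'e'] -> ['e', 'a', 'c']
'c': index 2 in ['e', 'a', 'c'] -> ['c', 'e', 'a']


Output: [1, 2, 1, 2, 2, 2]


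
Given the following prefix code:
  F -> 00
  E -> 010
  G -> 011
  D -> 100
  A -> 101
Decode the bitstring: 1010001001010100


Decoding step by step:
Bits 101 -> A
Bits 00 -> F
Bits 010 -> E
Bits 010 -> E
Bits 101 -> A
Bits 00 -> F


Decoded message: AFEEAF


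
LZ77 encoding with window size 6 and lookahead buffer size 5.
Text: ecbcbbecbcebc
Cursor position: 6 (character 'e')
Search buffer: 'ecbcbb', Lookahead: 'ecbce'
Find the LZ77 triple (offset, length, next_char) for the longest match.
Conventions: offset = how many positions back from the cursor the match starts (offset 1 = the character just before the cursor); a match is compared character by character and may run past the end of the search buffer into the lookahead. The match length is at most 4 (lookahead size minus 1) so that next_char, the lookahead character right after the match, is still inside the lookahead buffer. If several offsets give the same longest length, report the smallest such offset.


Try each offset into the search buffer:
  offset=1 (pos 5, char 'b'): match length 0
  offset=2 (pos 4, char 'b'): match length 0
  offset=3 (pos 3, char 'c'): match length 0
  offset=4 (pos 2, char 'b'): match length 0
  offset=5 (pos 1, char 'c'): match length 0
  offset=6 (pos 0, char 'e'): match length 4
Longest match has length 4 at offset 6.
next_char = character at position 6 + 4 = 10 -> 'e'

Best match: offset=6, length=4 (matching 'ecbc' starting at position 0)
LZ77 triple: (6, 4, 'e')


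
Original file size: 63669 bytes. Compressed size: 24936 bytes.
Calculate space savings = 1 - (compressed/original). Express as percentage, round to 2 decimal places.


ratio = compressed/original = 24936/63669 = 0.391651
savings = 1 - ratio = 1 - 0.391651 = 0.608349
as a percentage: 0.608349 * 100 = 60.83%

Space savings = 1 - 24936/63669 = 60.83%


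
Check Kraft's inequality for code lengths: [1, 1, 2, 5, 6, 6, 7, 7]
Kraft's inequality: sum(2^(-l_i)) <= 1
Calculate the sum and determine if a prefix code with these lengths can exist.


Sum = 2^(-1) + 2^(-1) + 2^(-2) + 2^(-5) + 2^(-6) + 2^(-6) + 2^(-7) + 2^(-7)
    = 0.5 + 0.5 + 0.25 + 0.03125 + 0.015625 + 0.015625 + 0.0078125 + 0.0078125
    = 170/128 = 1.328125
Since 1.328125 > 1, Kraft's inequality is NOT satisfied.
A prefix code with these lengths CANNOT exist.

Kraft sum = 1.328125. Not satisfied.


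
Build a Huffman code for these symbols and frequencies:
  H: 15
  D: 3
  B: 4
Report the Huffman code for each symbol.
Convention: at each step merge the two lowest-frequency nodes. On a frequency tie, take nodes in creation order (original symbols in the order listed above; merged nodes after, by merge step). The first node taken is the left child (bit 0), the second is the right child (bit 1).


Huffman tree construction:
Step 1: Merge D(3) + B(4) = 7
Step 2: Merge (D+B)(7) + H(15) = 22
Read each symbol's code off the tree from the root (left child = 0, right child = 1).

Codes:
  H: 1 (length 1)
  D: 00 (length 2)
  B: 01 (length 2)
Average code length: 29/22 = 1.3182 bits/symbol


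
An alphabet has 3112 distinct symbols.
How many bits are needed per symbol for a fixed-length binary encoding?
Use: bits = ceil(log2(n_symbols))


log2(3112) = 11.6036
Bracket: 2^11 = 2048 < 3112 <= 2^12 = 4096
So ceil(log2(3112)) = 12

bits = ceil(log2(3112)) = ceil(11.6036) = 12 bits


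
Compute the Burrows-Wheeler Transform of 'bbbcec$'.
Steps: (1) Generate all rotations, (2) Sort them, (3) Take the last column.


Rotations (sorted):
  0: $bbbcec -> last char: c
  1: bbbcec$ -> last char: $
  2: bbcec$b -> last char: b
  3: bcec$bb -> last char: b
  4: c$bbbce -> last char: e
  5: cec$bbb -> last char: b
  6: ec$bbbc -> last char: c


BWT = c$bbebc


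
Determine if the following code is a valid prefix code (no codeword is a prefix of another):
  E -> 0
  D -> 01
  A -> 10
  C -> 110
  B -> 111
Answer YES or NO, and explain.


Checking each pair (does one codeword prefix another?):
  E='0' vs D='01': prefix -- VIOLATION

NO -- this is NOT a valid prefix code. E (0) is a prefix of D (01).


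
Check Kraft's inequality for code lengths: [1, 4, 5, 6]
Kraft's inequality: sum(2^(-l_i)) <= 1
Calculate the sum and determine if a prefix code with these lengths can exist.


Sum = 2^(-1) + 2^(-4) + 2^(-5) + 2^(-6)
    = 0.5 + 0.0625 + 0.03125 + 0.015625
    = 39/64 = 0.609375
Since 0.609375 <= 1, Kraft's inequality IS satisfied.
A prefix code with these lengths CAN exist.

Kraft sum = 0.609375. Satisfied.
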